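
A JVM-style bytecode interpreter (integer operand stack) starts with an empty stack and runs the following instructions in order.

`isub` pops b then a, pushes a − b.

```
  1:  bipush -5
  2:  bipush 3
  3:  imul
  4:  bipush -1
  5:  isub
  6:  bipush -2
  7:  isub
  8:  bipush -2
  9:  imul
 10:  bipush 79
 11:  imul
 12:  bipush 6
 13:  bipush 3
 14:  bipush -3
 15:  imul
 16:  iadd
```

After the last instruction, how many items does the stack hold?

2

bipush -5 : -5
bipush 3  : -5 3
imul      : -15
bipush -1 : -15 -1
isub      : -14
bipush -2 : -14 -2
isub      : -12
bipush -2 : -12 -2
imul      : 24
bipush 79 : 24 79
imul      : 1896
bipush 6  : 1896 6
bipush 3  : 1896 6 3
bipush -3 : 1896 6 3 -3
imul      : 1896 6 -9
iadd      : 1896 -3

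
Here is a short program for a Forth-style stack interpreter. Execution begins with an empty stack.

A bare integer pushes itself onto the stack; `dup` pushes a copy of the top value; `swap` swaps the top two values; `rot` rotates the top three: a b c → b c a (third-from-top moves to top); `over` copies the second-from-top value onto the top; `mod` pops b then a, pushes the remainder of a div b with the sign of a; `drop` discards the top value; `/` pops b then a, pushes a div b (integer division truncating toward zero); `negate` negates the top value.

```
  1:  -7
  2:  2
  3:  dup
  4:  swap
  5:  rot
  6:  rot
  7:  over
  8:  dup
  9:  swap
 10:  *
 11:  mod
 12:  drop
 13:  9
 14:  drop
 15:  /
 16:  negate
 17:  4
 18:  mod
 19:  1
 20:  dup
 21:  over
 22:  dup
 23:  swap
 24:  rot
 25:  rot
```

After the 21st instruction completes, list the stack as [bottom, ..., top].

[0, 1, 1, 1]

-7     → [-7]
2      → [-7, 2]
dup    → [-7, 2, 2]
swap   → [-7, 2, 2]
rot    → [2, 2, -7]
rot    → [2, -7, 2]
over   → [2, -7, 2, -7]
dup    → [2, -7, 2, -7, -7]
swap   → [2, -7, 2, -7, -7]
*      → [2, -7, 2, 49]
mod    → [2, -7, 2]
drop   → [2, -7]
9      → [2, -7, 9]
drop   → [2, -7]
/      → [0]
negate → [0]
4      → [0, 4]
mod    → [0]
1      → [0, 1]
dup    → [0, 1, 1]
over   → [0, 1, 1, 1]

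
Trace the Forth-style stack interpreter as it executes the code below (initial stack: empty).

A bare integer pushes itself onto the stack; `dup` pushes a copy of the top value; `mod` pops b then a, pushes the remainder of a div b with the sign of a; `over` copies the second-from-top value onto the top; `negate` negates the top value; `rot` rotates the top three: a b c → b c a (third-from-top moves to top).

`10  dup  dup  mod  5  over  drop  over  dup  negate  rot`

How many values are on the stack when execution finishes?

10     → 10
dup    → 10 10
dup    → 10 10 10
mod    → 10 0
5      → 10 0 5
over   → 10 0 5 0
drop   → 10 0 5
over   → 10 0 5 0
dup    → 10 0 5 0 0
negate → 10 0 5 0 0
rot    → 10 0 0 0 5

5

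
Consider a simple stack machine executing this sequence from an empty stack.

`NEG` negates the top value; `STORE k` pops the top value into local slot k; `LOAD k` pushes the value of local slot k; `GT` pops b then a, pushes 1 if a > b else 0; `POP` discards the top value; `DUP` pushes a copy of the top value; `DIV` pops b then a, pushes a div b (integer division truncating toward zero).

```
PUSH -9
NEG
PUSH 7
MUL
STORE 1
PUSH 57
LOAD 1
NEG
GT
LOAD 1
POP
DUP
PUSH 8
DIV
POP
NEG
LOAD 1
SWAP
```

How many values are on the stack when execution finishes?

PUSH -9 : -9
NEG     : 9
PUSH 7  : 9 7
MUL     : 63
STORE 1 : (empty)
PUSH 57 : 57
LOAD 1  : 57 63
NEG     : 57 -63
GT      : 1
LOAD 1  : 1 63
POP     : 1
DUP     : 1 1
PUSH 8  : 1 1 8
DIV     : 1 0
POP     : 1
NEG     : -1
LOAD 1  : -1 63
SWAP    : 63 -1

2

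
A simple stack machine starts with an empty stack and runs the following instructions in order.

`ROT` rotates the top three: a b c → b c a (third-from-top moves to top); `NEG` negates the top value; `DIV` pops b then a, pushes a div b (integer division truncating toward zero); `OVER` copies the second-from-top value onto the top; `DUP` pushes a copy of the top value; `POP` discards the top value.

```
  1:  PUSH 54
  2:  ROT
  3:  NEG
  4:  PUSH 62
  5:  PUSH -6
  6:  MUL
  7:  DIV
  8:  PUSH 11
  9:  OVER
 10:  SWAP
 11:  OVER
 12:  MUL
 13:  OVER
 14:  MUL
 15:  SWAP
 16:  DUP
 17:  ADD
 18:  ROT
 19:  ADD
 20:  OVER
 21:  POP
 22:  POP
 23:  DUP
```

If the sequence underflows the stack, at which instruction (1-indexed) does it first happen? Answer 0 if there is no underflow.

PUSH 54 -> [54]
ROT  — needs 3 operands, stack has 1 → underflow

2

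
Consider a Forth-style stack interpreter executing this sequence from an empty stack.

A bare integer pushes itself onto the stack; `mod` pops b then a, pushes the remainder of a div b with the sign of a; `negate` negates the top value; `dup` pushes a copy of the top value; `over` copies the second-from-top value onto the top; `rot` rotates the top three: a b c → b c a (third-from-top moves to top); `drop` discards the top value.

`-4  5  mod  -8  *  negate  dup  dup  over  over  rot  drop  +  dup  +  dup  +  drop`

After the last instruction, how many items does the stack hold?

2

-4     : -4
5      : -4 5
mod    : -4
-8     : -4 -8
*      : 32
negate : -32
dup    : -32 -32
dup    : -32 -32 -32
over   : -32 -32 -32 -32
over   : -32 -32 -32 -32 -32
rot    : -32 -32 -32 -32 -32
drop   : -32 -32 -32 -32
+      : -32 -32 -64
dup    : -32 -32 -64 -64
+      : -32 -32 -128
dup    : -32 -32 -128 -128
+      : -32 -32 -256
drop   : -32 -32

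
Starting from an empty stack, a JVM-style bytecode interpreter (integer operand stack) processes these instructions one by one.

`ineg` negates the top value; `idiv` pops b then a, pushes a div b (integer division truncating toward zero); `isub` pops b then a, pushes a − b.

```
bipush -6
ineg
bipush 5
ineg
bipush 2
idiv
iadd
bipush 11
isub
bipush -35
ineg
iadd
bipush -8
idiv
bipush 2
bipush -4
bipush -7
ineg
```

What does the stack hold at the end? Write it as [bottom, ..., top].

bipush -6   [-6]
ineg        [6]
bipush 5    [6, 5]
ineg        [6, -5]
bipush 2    [6, -5, 2]
idiv        [6, -2]
iadd        [4]
bipush 11   [4, 11]
isub        [-7]
bipush -35  [-7, -35]
ineg        [-7, 35]
iadd        [28]
bipush -8   [28, -8]
idiv        [-3]
bipush 2    [-3, 2]
bipush -4   [-3, 2, -4]
bipush -7   [-3, 2, -4, -7]
ineg        [-3, 2, -4, 7]

[-3, 2, -4, 7]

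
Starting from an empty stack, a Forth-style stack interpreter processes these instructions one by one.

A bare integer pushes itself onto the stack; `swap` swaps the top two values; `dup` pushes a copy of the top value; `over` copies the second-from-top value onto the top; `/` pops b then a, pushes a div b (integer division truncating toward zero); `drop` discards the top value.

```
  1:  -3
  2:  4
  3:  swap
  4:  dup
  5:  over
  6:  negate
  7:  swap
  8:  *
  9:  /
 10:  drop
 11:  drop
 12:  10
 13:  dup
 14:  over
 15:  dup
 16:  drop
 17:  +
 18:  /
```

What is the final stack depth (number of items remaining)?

1

-3     : -3
4      : -3 4
swap   : 4 -3
dup    : 4 -3 -3
over   : 4 -3 -3 -3
negate : 4 -3 -3 3
swap   : 4 -3 3 -3
*      : 4 -3 -9
/      : 4 0
drop   : 4
drop   : (empty)
10     : 10
dup    : 10 10
over   : 10 10 10
dup    : 10 10 10 10
drop   : 10 10 10
+      : 10 20
/      : 0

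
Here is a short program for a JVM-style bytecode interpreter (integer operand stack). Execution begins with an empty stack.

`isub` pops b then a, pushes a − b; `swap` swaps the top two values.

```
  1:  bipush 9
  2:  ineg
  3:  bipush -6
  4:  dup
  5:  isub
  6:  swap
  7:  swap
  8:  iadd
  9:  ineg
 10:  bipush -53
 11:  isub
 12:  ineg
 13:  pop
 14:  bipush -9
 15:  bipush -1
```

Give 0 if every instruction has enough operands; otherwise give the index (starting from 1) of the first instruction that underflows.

bipush 9   : 9
ineg       : -9
bipush -6  : -9 -6
dup        : -9 -6 -6
isub       : -9 0
swap       : 0 -9
swap       : -9 0
iadd       : -9
ineg       : 9
bipush -53 : 9 -53
isub       : 62
ineg       : -62
pop        : (empty)
bipush -9  : -9
bipush -1  : -9 -1

0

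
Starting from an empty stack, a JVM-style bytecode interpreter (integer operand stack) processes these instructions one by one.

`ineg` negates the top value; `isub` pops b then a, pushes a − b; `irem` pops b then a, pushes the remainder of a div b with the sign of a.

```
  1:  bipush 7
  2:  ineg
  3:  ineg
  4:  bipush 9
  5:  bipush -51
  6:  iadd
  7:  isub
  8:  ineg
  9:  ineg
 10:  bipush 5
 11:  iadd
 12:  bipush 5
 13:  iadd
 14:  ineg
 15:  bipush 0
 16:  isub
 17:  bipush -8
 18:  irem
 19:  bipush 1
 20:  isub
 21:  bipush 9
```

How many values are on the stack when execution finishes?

bipush 7   -> 7
ineg       -> -7
ineg       -> 7
bipush 9   -> 7 9
bipush -51 -> 7 9 -51
iadd       -> 7 -42
isub       -> 49
ineg       -> -49
ineg       -> 49
bipush 5   -> 49 5
iadd       -> 54
bipush 5   -> 54 5
iadd       -> 59
ineg       -> -59
bipush 0   -> -59 0
isub       -> -59
bipush -8  -> -59 -8
irem       -> -3
bipush 1   -> -3 1
isub       -> -4
bipush 9   -> -4 9

2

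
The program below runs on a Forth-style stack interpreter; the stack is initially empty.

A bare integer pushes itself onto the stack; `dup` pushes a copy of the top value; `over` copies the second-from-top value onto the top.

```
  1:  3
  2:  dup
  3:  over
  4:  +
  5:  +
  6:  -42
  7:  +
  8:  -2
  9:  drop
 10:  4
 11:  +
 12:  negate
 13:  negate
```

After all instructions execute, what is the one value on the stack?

-29

3      : [3]
dup    : [3, 3]
over   : [3, 3, 3]
+      : [3, 6]
+      : [9]
-42    : [9, -42]
+      : [-33]
-2     : [-33, -2]
drop   : [-33]
4      : [-33, 4]
+      : [-29]
negate : [29]
negate : [-29]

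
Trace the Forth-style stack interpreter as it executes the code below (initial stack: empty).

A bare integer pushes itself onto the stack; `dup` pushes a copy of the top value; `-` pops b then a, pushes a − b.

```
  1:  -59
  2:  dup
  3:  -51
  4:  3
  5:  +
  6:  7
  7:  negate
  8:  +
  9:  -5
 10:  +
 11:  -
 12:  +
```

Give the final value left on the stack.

-59     [-59]
dup     [-59, -59]
-51     [-59, -59, -51]
3       [-59, -59, -51, 3]
+       [-59, -59, -48]
7       [-59, -59, -48, 7]
negate  [-59, -59, -48, -7]
+       [-59, -59, -55]
-5      [-59, -59, -55, -5]
+       [-59, -59, -60]
-       [-59, 1]
+       [-58]

-58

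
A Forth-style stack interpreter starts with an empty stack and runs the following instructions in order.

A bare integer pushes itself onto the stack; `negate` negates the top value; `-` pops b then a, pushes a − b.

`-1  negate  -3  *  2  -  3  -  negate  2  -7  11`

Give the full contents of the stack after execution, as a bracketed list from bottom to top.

-1     -> [-1]
negate -> [1]
-3     -> [1, -3]
*      -> [-3]
2      -> [-3, 2]
-      -> [-5]
3      -> [-5, 3]
-      -> [-8]
negate -> [8]
2      -> [8, 2]
-7     -> [8, 2, -7]
11     -> [8, 2, -7, 11]

[8, 2, -7, 11]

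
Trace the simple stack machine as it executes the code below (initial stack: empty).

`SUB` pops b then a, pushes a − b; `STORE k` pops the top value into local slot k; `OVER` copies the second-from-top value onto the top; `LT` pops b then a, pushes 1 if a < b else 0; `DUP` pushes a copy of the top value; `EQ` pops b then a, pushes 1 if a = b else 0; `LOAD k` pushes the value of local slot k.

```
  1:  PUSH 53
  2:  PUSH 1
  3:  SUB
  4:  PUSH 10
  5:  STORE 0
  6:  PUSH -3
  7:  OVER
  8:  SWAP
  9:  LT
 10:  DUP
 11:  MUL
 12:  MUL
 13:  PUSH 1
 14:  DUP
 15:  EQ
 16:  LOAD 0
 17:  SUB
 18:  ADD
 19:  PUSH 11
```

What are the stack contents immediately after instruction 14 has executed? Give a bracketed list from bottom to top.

[0, 1, 1]

PUSH 53 → [53]
PUSH 1  → [53, 1]
SUB     → [52]
PUSH 10 → [52, 10]
STORE 0 → [52]
PUSH -3 → [52, -3]
OVER    → [52, -3, 52]
SWAP    → [52, 52, -3]
LT      → [52, 0]
DUP     → [52, 0, 0]
MUL     → [52, 0]
MUL     → [0]
PUSH 1  → [0, 1]
DUP     → [0, 1, 1]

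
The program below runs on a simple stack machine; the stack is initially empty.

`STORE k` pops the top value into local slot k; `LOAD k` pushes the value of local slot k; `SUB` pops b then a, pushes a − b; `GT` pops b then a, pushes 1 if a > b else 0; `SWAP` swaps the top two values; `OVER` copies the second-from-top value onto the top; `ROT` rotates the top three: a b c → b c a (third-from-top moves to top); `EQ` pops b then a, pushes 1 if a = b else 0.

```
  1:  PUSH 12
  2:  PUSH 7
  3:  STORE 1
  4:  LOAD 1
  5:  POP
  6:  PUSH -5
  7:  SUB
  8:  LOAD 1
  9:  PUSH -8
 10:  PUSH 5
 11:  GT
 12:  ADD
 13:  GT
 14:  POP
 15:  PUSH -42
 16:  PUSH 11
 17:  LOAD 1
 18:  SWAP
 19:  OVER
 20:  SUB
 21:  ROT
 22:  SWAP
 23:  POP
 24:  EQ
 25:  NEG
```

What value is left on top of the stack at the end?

PUSH 12  → 12
PUSH 7   → 12 7
STORE 1  → 12
LOAD 1   → 12 7
POP      → 12
PUSH -5  → 12 -5
SUB      → 17
LOAD 1   → 17 7
PUSH -8  → 17 7 -8
PUSH 5   → 17 7 -8 5
GT       → 17 7 0
ADD      → 17 7
GT       → 1
POP      → (empty)
PUSH -42 → -42
PUSH 11  → -42 11
LOAD 1   → -42 11 7
SWAP     → -42 7 11
OVER     → -42 7 11 7
SUB      → -42 7 4
ROT      → 7 4 -42
SWAP     → 7 -42 4
POP      → 7 -42
EQ       → 0
NEG      → 0

0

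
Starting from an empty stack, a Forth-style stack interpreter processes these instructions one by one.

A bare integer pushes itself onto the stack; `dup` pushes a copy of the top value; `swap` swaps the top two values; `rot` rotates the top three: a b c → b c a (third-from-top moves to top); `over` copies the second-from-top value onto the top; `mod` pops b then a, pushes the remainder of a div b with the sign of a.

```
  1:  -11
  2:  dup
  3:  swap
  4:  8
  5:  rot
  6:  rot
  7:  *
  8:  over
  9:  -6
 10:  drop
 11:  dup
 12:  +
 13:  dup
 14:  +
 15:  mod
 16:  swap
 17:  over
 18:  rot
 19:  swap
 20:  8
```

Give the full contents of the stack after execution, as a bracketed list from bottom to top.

[8, 25, 25, 8]

-11  : [-11]
dup  : [-11, -11]
swap : [-11, -11]
8    : [-11, -11, 8]
rot  : [-11, 8, -11]
rot  : [8, -11, -11]
*    : [8, 121]
over : [8, 121, 8]
-6   : [8, 121, 8, -6]
drop : [8, 121, 8]
dup  : [8, 121, 8, 8]
+    : [8, 121, 16]
dup  : [8, 121, 16, 16]
+    : [8, 121, 32]
mod  : [8, 25]
swap : [25, 8]
over : [25, 8, 25]
rot  : [8, 25, 25]
swap : [8, 25, 25]
8    : [8, 25, 25, 8]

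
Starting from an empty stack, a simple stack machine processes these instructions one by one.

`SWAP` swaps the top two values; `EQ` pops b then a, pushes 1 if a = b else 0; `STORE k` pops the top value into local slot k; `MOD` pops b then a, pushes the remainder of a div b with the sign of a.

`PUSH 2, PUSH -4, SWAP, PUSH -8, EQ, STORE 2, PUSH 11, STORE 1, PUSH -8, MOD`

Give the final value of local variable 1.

PUSH 2   [2]
PUSH -4  [2, -4]
SWAP     [-4, 2]
PUSH -8  [-4, 2, -8]
EQ       [-4, 0]
STORE 2  [-4]
PUSH 11  [-4, 11]
STORE 1  [-4]
PUSH -8  [-4, -8]
MOD      [-4]

11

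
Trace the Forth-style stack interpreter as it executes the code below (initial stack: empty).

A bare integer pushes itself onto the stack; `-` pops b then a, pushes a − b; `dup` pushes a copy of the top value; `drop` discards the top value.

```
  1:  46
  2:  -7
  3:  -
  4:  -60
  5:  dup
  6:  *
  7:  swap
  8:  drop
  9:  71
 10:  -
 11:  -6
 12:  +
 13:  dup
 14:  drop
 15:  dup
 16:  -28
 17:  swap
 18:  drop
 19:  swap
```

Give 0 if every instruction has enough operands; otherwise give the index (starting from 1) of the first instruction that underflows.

46    46
-7    46 -7
-     53
-60   53 -60
dup   53 -60 -60
*     53 3600
swap  3600 53
drop  3600
71    3600 71
-     3529
-6    3529 -6
+     3523
dup   3523 3523
drop  3523
dup   3523 3523
-28   3523 3523 -28
swap  3523 -28 3523
drop  3523 -28
swap  -28 3523

0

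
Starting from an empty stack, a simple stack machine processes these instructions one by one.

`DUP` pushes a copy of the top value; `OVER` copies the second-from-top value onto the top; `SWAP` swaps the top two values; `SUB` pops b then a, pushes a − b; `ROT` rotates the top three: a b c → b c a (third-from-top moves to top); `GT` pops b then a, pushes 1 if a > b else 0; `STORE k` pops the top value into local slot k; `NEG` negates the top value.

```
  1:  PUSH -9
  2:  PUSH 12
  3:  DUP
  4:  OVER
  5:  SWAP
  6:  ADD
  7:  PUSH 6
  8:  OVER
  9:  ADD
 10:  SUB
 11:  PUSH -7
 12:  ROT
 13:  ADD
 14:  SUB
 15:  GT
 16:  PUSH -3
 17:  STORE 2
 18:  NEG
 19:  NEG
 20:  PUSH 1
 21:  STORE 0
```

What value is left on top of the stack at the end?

PUSH -9 → -9
PUSH 12 → -9 12
DUP     → -9 12 12
OVER    → -9 12 12 12
SWAP    → -9 12 12 12
ADD     → -9 12 24
PUSH 6  → -9 12 24 6
OVER    → -9 12 24 6 24
ADD     → -9 12 24 30
SUB     → -9 12 -6
PUSH -7 → -9 12 -6 -7
ROT     → -9 -6 -7 12
ADD     → -9 -6 5
SUB     → -9 -11
GT      → 1
PUSH -3 → 1 -3
STORE 2 → 1
NEG     → -1
NEG     → 1
PUSH 1  → 1 1
STORE 0 → 1

1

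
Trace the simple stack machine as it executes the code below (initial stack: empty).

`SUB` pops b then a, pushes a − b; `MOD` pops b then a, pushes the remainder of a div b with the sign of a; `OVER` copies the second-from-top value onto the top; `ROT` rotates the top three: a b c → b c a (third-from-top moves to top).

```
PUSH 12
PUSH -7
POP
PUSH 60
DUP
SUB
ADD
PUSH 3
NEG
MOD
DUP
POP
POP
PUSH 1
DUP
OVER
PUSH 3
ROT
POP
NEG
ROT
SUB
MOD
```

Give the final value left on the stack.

PUSH 12  [12]
PUSH -7  [12, -7]
POP      [12]
PUSH 60  [12, 60]
DUP      [12, 60, 60]
SUB      [12, 0]
ADD      [12]
PUSH 3   [12, 3]
NEG      [12, -3]
MOD      [0]
DUP      [0, 0]
POP      [0]
POP      []
PUSH 1   [1]
DUP      [1, 1]
OVER     [1, 1, 1]
PUSH 3   [1, 1, 1, 3]
ROT      [1, 1, 3, 1]
POP      [1, 1, 3]
NEG      [1, 1, -3]
ROT      [1, -3, 1]
SUB      [1, -4]
MOD      [1]

1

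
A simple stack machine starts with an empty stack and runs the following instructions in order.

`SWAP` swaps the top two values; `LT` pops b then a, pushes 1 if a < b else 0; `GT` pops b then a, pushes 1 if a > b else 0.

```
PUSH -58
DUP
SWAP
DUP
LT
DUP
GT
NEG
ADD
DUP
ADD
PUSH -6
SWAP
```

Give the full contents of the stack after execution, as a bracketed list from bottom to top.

PUSH -58 -> [-58]
DUP      -> [-58, -58]
SWAP     -> [-58, -58]
DUP      -> [-58, -58, -58]
LT       -> [-58, 0]
DUP      -> [-58, 0, 0]
GT       -> [-58, 0]
NEG      -> [-58, 0]
ADD      -> [-58]
DUP      -> [-58, -58]
ADD      -> [-116]
PUSH -6  -> [-116, -6]
SWAP     -> [-6, -116]

[-6, -116]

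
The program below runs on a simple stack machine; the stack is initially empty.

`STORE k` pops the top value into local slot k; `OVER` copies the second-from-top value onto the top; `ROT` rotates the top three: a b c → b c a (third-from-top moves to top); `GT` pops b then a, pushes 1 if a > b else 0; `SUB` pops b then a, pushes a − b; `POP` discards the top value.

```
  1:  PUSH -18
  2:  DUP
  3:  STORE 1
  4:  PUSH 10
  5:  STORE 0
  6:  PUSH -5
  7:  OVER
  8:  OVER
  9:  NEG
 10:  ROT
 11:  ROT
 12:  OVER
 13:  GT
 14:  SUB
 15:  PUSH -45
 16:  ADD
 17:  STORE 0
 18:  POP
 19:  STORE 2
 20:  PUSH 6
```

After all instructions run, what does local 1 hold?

-18

PUSH -18 → -18
DUP      → -18 -18
STORE 1  → -18
PUSH 10  → -18 10
STORE 0  → -18
PUSH -5  → -18 -5
OVER     → -18 -5 -18
OVER     → -18 -5 -18 -5
NEG      → -18 -5 -18 5
ROT      → -18 -18 5 -5
ROT      → -18 5 -5 -18
OVER     → -18 5 -5 -18 -5
GT       → -18 5 -5 0
SUB      → -18 5 -5
PUSH -45 → -18 5 -5 -45
ADD      → -18 5 -50
STORE 0  → -18 5
POP      → -18
STORE 2  → (empty)
PUSH 6   → 6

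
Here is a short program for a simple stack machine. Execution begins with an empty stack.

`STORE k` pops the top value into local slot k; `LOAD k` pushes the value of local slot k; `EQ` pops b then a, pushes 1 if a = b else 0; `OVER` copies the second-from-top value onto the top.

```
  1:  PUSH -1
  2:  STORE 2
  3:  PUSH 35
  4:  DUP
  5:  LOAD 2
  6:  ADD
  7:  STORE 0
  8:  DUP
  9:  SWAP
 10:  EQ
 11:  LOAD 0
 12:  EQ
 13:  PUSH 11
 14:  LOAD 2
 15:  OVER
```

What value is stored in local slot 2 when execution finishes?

PUSH -1 : [-1]
STORE 2 : []
PUSH 35 : [35]
DUP     : [35, 35]
LOAD 2  : [35, 35, -1]
ADD     : [35, 34]
STORE 0 : [35]
DUP     : [35, 35]
SWAP    : [35, 35]
EQ      : [1]
LOAD 0  : [1, 34]
EQ      : [0]
PUSH 11 : [0, 11]
LOAD 2  : [0, 11, -1]
OVER    : [0, 11, -1, 11]

-1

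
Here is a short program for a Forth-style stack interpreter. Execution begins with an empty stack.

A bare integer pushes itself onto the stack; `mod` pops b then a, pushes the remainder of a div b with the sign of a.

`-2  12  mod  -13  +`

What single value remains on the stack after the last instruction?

-15

-2  : -2
12  : -2 12
mod : -2
-13 : -2 -13
+   : -15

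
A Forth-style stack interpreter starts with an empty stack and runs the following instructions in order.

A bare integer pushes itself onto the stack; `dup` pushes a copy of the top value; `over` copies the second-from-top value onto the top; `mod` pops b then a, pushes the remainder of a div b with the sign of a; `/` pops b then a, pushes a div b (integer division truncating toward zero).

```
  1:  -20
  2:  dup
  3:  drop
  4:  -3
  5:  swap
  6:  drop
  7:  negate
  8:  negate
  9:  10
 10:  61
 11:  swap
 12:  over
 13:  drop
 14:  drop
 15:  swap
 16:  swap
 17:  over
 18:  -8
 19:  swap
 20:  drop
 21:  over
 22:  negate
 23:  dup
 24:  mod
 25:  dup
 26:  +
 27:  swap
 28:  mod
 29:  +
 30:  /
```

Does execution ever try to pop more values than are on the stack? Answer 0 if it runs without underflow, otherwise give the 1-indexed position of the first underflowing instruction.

-20    → [-20]
dup    → [-20, -20]
drop   → [-20]
-3     → [-20, -3]
swap   → [-3, -20]
drop   → [-3]
negate → [3]
negate → [-3]
10     → [-3, 10]
61     → [-3, 10, 61]
swap   → [-3, 61, 10]
over   → [-3, 61, 10, 61]
drop   → [-3, 61, 10]
drop   → [-3, 61]
swap   → [61, -3]
swap   → [-3, 61]
over   → [-3, 61, -3]
-8     → [-3, 61, -3, -8]
swap   → [-3, 61, -8, -3]
drop   → [-3, 61, -8]
over   → [-3, 61, -8, 61]
negate → [-3, 61, -8, -61]
dup    → [-3, 61, -8, -61, -61]
mod    → [-3, 61, -8, 0]
dup    → [-3, 61, -8, 0, 0]
+      → [-3, 61, -8, 0]
swap   → [-3, 61, 0, -8]
mod    → [-3, 61, 0]
+      → [-3, 61]
/      → [0]

0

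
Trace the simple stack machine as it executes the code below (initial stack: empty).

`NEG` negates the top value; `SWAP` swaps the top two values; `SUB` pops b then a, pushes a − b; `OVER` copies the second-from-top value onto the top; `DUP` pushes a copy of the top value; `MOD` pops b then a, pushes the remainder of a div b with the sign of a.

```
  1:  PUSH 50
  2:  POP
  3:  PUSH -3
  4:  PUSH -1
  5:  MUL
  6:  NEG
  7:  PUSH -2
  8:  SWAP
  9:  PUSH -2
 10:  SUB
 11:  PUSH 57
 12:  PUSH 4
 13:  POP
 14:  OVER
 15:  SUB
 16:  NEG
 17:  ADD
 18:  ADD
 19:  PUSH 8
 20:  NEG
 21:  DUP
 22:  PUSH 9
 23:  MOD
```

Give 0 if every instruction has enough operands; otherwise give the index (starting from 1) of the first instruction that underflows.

0

PUSH 50 : [50]
POP     : []
PUSH -3 : [-3]
PUSH -1 : [-3, -1]
MUL     : [3]
NEG     : [-3]
PUSH -2 : [-3, -2]
SWAP    : [-2, -3]
PUSH -2 : [-2, -3, -2]
SUB     : [-2, -1]
PUSH 57 : [-2, -1, 57]
PUSH 4  : [-2, -1, 57, 4]
POP     : [-2, -1, 57]
OVER    : [-2, -1, 57, -1]
SUB     : [-2, -1, 58]
NEG     : [-2, -1, -58]
ADD     : [-2, -59]
ADD     : [-61]
PUSH 8  : [-61, 8]
NEG     : [-61, -8]
DUP     : [-61, -8, -8]
PUSH 9  : [-61, -8, -8, 9]
MOD     : [-61, -8, -8]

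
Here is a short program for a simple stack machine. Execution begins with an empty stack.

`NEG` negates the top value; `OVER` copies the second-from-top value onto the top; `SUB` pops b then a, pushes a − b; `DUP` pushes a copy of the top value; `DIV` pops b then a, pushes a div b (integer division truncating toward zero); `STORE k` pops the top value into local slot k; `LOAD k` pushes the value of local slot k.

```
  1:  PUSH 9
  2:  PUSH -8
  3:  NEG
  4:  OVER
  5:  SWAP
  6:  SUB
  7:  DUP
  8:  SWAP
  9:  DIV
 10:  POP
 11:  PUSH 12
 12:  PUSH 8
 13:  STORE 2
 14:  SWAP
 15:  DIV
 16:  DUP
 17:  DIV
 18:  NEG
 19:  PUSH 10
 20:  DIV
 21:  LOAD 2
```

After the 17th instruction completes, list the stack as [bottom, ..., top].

[1]

PUSH 9   [9]
PUSH -8  [9, -8]
NEG      [9, 8]
OVER     [9, 8, 9]
SWAP     [9, 9, 8]
SUB      [9, 1]
DUP      [9, 1, 1]
SWAP     [9, 1, 1]
DIV      [9, 1]
POP      [9]
PUSH 12  [9, 12]
PUSH 8   [9, 12, 8]
STORE 2  [9, 12]
SWAP     [12, 9]
DIV      [1]
DUP      [1, 1]
DIV      [1]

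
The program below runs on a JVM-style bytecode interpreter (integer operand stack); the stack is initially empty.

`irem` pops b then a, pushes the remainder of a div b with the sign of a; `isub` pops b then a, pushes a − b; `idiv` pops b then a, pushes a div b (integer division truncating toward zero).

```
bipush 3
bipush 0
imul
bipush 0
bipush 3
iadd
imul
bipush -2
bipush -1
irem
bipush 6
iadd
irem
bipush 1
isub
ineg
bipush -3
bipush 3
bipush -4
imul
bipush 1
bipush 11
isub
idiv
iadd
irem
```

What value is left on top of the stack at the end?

bipush 3  → 3
bipush 0  → 3 0
imul      → 0
bipush 0  → 0 0
bipush 3  → 0 0 3
iadd      → 0 3
imul      → 0
bipush -2 → 0 -2
bipush -1 → 0 -2 -1
irem      → 0 0
bipush 6  → 0 0 6
iadd      → 0 6
irem      → 0
bipush 1  → 0 1
isub      → -1
ineg      → 1
bipush -3 → 1 -3
bipush 3  → 1 -3 3
bipush -4 → 1 -3 3 -4
imul      → 1 -3 -12
bipush 1  → 1 -3 -12 1
bipush 11 → 1 -3 -12 1 11
isub      → 1 -3 -12 -10
idiv      → 1 -3 1
iadd      → 1 -2
irem      → 1

1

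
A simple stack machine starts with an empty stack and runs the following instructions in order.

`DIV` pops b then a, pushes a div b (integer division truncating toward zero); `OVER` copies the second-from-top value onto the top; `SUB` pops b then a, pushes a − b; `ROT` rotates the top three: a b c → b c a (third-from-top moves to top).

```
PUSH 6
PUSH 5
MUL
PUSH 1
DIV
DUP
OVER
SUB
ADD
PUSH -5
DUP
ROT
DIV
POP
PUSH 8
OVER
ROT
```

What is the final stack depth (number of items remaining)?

PUSH 6   [6]
PUSH 5   [6, 5]
MUL      [30]
PUSH 1   [30, 1]
DIV      [30]
DUP      [30, 30]
OVER     [30, 30, 30]
SUB      [30, 0]
ADD      [30]
PUSH -5  [30, -5]
DUP      [30, -5, -5]
ROT      [-5, -5, 30]
DIV      [-5, 0]
POP      [-5]
PUSH 8   [-5, 8]
OVER     [-5, 8, -5]
ROT      [8, -5, -5]

3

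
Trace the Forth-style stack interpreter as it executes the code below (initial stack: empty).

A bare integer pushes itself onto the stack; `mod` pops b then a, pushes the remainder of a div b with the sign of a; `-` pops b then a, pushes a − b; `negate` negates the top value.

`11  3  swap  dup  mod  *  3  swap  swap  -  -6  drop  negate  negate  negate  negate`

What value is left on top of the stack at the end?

11     -> [11]
3      -> [11, 3]
swap   -> [3, 11]
dup    -> [3, 11, 11]
mod    -> [3, 0]
*      -> [0]
3      -> [0, 3]
swap   -> [3, 0]
swap   -> [0, 3]
-      -> [-3]
-6     -> [-3, -6]
drop   -> [-3]
negate -> [3]
negate -> [-3]
negate -> [3]
negate -> [-3]

-3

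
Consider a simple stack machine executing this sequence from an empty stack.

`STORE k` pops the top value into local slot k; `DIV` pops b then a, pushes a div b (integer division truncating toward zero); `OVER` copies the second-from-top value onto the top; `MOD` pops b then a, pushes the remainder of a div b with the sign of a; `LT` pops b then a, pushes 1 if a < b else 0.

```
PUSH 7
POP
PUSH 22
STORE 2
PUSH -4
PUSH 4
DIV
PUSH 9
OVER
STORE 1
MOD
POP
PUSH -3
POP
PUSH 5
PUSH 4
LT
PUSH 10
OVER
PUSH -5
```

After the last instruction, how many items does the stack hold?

PUSH 7  → 7
POP     → (empty)
PUSH 22 → 22
STORE 2 → (empty)
PUSH -4 → -4
PUSH 4  → -4 4
DIV     → -1
PUSH 9  → -1 9
OVER    → -1 9 -1
STORE 1 → -1 9
MOD     → -1
POP     → (empty)
PUSH -3 → -3
POP     → (empty)
PUSH 5  → 5
PUSH 4  → 5 4
LT      → 0
PUSH 10 → 0 10
OVER    → 0 10 0
PUSH -5 → 0 10 0 -5

4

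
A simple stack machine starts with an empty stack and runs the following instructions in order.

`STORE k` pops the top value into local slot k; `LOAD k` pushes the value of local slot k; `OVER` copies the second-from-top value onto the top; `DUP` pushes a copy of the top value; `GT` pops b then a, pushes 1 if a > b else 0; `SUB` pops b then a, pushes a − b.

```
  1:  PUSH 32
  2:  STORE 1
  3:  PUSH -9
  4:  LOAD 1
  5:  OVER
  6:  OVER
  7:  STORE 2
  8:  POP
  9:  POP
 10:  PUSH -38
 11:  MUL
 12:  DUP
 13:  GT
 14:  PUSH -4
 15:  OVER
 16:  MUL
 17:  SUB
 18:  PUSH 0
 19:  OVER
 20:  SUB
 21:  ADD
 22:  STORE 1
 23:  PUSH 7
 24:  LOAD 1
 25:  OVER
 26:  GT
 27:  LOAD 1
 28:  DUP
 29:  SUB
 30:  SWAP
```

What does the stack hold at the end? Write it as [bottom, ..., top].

PUSH 32  → 32
STORE 1  → (empty)
PUSH -9  → -9
LOAD 1   → -9 32
OVER     → -9 32 -9
OVER     → -9 32 -9 32
STORE 2  → -9 32 -9
POP      → -9 32
POP      → -9
PUSH -38 → -9 -38
MUL      → 342
DUP      → 342 342
GT       → 0
PUSH -4  → 0 -4
OVER     → 0 -4 0
MUL      → 0 0
SUB      → 0
PUSH 0   → 0 0
OVER     → 0 0 0
SUB      → 0 0
ADD      → 0
STORE 1  → (empty)
PUSH 7   → 7
LOAD 1   → 7 0
OVER     → 7 0 7
GT       → 7 0
LOAD 1   → 7 0 0
DUP      → 7 0 0 0
SUB      → 7 0 0
SWAP     → 7 0 0

[7, 0, 0]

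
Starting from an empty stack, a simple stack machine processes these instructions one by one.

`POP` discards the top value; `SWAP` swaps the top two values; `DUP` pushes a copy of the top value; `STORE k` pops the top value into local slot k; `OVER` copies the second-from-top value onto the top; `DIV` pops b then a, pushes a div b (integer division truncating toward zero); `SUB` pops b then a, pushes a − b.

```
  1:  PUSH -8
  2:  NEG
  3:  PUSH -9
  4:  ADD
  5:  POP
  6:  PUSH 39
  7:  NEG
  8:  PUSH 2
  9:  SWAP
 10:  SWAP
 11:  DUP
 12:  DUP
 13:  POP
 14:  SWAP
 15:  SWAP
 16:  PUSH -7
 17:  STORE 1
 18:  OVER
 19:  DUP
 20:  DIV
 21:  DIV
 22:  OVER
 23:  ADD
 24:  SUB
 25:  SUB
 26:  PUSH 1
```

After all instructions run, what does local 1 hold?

PUSH -8 : -8
NEG     : 8
PUSH -9 : 8 -9
ADD     : -1
POP     : (empty)
PUSH 39 : 39
NEG     : -39
PUSH 2  : -39 2
SWAP    : 2 -39
SWAP    : -39 2
DUP     : -39 2 2
DUP     : -39 2 2 2
POP     : -39 2 2
SWAP    : -39 2 2
SWAP    : -39 2 2
PUSH -7 : -39 2 2 -7
STORE 1 : -39 2 2
OVER    : -39 2 2 2
DUP     : -39 2 2 2 2
DIV     : -39 2 2 1
DIV     : -39 2 2
OVER    : -39 2 2 2
ADD     : -39 2 4
SUB     : -39 -2
SUB     : -37
PUSH 1  : -37 1

-7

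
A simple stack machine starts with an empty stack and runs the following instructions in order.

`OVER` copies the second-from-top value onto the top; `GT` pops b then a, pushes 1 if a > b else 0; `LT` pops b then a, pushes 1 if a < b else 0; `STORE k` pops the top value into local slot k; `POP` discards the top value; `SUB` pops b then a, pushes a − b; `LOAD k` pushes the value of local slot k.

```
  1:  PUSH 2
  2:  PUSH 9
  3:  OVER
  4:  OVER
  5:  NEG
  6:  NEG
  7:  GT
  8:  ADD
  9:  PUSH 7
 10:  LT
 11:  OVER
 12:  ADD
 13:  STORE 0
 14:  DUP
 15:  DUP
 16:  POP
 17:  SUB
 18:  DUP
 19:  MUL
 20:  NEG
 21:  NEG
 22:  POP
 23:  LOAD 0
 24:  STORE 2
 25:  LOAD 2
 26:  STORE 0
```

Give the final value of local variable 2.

2

PUSH 2  → 2
PUSH 9  → 2 9
OVER    → 2 9 2
OVER    → 2 9 2 9
NEG     → 2 9 2 -9
NEG     → 2 9 2 9
GT      → 2 9 0
ADD     → 2 9
PUSH 7  → 2 9 7
LT      → 2 0
OVER    → 2 0 2
ADD     → 2 2
STORE 0 → 2
DUP     → 2 2
DUP     → 2 2 2
POP     → 2 2
SUB     → 0
DUP     → 0 0
MUL     → 0
NEG     → 0
NEG     → 0
POP     → (empty)
LOAD 0  → 2
STORE 2 → (empty)
LOAD 2  → 2
STORE 0 → (empty)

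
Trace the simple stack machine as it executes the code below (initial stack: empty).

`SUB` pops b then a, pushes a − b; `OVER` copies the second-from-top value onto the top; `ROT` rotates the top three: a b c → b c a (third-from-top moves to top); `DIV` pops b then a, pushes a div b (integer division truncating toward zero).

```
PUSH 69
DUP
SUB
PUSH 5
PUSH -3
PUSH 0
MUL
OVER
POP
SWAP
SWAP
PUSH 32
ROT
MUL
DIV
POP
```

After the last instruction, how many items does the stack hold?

1

PUSH 69 → [69]
DUP     → [69, 69]
SUB     → [0]
PUSH 5  → [0, 5]
PUSH -3 → [0, 5, -3]
PUSH 0  → [0, 5, -3, 0]
MUL     → [0, 5, 0]
OVER    → [0, 5, 0, 5]
POP     → [0, 5, 0]
SWAP    → [0, 0, 5]
SWAP    → [0, 5, 0]
PUSH 32 → [0, 5, 0, 32]
ROT     → [0, 0, 32, 5]
MUL     → [0, 0, 160]
DIV     → [0, 0]
POP     → [0]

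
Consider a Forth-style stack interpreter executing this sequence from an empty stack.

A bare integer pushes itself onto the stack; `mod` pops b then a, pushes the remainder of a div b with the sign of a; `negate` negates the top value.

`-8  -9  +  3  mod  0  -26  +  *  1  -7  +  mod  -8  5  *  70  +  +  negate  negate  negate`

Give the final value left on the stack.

-34

-8     → [-8]
-9     → [-8, -9]
+      → [-17]
3      → [-17, 3]
mod    → [-2]
0      → [-2, 0]
-26    → [-2, 0, -26]
+      → [-2, -26]
*      → [52]
1      → [52, 1]
-7     → [52, 1, -7]
+      → [52, -6]
mod    → [4]
-8     → [4, -8]
5      → [4, -8, 5]
*      → [4, -40]
70     → [4, -40, 70]
+      → [4, 30]
+      → [34]
negate → [-34]
negate → [34]
negate → [-34]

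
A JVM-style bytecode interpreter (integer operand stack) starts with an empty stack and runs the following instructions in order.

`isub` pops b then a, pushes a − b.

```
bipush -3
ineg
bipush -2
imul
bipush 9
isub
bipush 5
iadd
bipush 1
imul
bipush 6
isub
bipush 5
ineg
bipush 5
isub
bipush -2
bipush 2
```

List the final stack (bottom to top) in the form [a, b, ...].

bipush -3 → -3
ineg      → 3
bipush -2 → 3 -2
imul      → -6
bipush 9  → -6 9
isub      → -15
bipush 5  → -15 5
iadd      → -10
bipush 1  → -10 1
imul      → -10
bipush 6  → -10 6
isub      → -16
bipush 5  → -16 5
ineg      → -16 -5
bipush 5  → -16 -5 5
isub      → -16 -10
bipush -2 → -16 -10 -2
bipush 2  → -16 -10 -2 2

[-16, -10, -2, 2]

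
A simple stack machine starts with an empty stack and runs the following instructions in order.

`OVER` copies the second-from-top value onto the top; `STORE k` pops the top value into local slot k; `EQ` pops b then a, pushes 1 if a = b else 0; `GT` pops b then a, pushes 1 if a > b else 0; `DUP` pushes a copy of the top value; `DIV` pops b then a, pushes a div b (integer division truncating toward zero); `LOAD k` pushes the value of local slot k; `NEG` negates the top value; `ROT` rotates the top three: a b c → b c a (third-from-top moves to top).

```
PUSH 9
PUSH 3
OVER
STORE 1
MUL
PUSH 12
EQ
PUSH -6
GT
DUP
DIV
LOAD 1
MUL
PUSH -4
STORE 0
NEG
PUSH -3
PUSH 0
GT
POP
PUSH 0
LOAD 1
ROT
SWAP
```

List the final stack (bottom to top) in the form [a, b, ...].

PUSH 9  : [9]
PUSH 3  : [9, 3]
OVER    : [9, 3, 9]
STORE 1 : [9, 3]
MUL     : [27]
PUSH 12 : [27, 12]
EQ      : [0]
PUSH -6 : [0, -6]
GT      : [1]
DUP     : [1, 1]
DIV     : [1]
LOAD 1  : [1, 9]
MUL     : [9]
PUSH -4 : [9, -4]
STORE 0 : [9]
NEG     : [-9]
PUSH -3 : [-9, -3]
PUSH 0  : [-9, -3, 0]
GT      : [-9, 0]
POP     : [-9]
PUSH 0  : [-9, 0]
LOAD 1  : [-9, 0, 9]
ROT     : [0, 9, -9]
SWAP    : [0, -9, 9]

[0, -9, 9]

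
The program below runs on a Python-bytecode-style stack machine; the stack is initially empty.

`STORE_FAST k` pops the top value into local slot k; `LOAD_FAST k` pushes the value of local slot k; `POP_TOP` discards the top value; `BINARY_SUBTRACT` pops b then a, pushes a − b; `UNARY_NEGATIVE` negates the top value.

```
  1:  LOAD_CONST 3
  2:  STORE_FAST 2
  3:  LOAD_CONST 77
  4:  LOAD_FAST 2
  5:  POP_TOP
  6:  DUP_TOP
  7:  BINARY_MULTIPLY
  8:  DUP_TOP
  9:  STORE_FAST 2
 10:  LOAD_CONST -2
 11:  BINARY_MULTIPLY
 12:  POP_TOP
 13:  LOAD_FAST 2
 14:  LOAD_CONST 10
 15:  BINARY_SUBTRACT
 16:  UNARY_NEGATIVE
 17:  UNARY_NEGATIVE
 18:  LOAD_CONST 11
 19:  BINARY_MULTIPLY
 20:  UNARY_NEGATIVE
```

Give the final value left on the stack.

LOAD_CONST 3    : [3]
STORE_FAST 2    : []
LOAD_CONST 77   : [77]
LOAD_FAST 2     : [77, 3]
POP_TOP         : [77]
DUP_TOP         : [77, 77]
BINARY_MULTIPLY : [5929]
DUP_TOP         : [5929, 5929]
STORE_FAST 2    : [5929]
LOAD_CONST -2   : [5929, -2]
BINARY_MULTIPLY : [-11858]
POP_TOP         : []
LOAD_FAST 2     : [5929]
LOAD_CONST 10   : [5929, 10]
BINARY_SUBTRACT : [5919]
UNARY_NEGATIVE  : [-5919]
UNARY_NEGATIVE  : [5919]
LOAD_CONST 11   : [5919, 11]
BINARY_MULTIPLY : [65109]
UNARY_NEGATIVE  : [-65109]

-65109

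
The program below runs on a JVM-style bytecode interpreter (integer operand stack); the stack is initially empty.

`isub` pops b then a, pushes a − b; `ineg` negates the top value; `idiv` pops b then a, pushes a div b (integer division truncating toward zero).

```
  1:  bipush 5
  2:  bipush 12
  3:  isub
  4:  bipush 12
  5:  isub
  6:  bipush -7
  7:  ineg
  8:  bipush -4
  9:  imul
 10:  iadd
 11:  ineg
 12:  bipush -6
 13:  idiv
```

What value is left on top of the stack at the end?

bipush 5  -> [5]
bipush 12 -> [5, 12]
isub      -> [-7]
bipush 12 -> [-7, 12]
isub      -> [-19]
bipush -7 -> [-19, -7]
ineg      -> [-19, 7]
bipush -4 -> [-19, 7, -4]
imul      -> [-19, -28]
iadd      -> [-47]
ineg      -> [47]
bipush -6 -> [47, -6]
idiv      -> [-7]

-7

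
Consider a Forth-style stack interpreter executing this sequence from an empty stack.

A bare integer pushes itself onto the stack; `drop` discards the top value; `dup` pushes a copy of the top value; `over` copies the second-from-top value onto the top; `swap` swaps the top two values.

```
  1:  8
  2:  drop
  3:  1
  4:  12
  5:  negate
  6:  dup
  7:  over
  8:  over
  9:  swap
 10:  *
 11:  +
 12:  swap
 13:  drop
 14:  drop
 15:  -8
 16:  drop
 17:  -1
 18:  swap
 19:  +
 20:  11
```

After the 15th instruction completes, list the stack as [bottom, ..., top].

8      -> 8
drop   -> (empty)
1      -> 1
12     -> 1 12
negate -> 1 -12
dup    -> 1 -12 -12
over   -> 1 -12 -12 -12
over   -> 1 -12 -12 -12 -12
swap   -> 1 -12 -12 -12 -12
*      -> 1 -12 -12 144
+      -> 1 -12 132
swap   -> 1 132 -12
drop   -> 1 132
drop   -> 1
-8     -> 1 -8

[1, -8]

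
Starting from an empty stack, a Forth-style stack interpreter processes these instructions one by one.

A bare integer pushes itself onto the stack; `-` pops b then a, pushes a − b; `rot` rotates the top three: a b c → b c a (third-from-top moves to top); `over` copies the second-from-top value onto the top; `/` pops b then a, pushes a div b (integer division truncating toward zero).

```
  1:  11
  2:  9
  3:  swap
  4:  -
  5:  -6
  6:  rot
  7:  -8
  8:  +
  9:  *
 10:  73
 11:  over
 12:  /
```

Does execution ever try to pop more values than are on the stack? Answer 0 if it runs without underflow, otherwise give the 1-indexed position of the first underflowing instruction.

6

11    [11]
9     [11, 9]
swap  [9, 11]
-     [-2]
-6    [-2, -6]
rot  — needs 3 operands, stack has 2 → underflow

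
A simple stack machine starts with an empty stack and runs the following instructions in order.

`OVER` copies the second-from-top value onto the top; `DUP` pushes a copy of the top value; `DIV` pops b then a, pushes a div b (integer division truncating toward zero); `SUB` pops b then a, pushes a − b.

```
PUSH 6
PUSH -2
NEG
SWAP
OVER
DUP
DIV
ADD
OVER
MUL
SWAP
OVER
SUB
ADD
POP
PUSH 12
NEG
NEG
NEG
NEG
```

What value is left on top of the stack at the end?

PUSH 6  -> [6]
PUSH -2 -> [6, -2]
NEG     -> [6, 2]
SWAP    -> [2, 6]
OVER    -> [2, 6, 2]
DUP     -> [2, 6, 2, 2]
DIV     -> [2, 6, 1]
ADD     -> [2, 7]
OVER    -> [2, 7, 2]
MUL     -> [2, 14]
SWAP    -> [14, 2]
OVER    -> [14, 2, 14]
SUB     -> [14, -12]
ADD     -> [2]
POP     -> []
PUSH 12 -> [12]
NEG     -> [-12]
NEG     -> [12]
NEG     -> [-12]
NEG     -> [12]

12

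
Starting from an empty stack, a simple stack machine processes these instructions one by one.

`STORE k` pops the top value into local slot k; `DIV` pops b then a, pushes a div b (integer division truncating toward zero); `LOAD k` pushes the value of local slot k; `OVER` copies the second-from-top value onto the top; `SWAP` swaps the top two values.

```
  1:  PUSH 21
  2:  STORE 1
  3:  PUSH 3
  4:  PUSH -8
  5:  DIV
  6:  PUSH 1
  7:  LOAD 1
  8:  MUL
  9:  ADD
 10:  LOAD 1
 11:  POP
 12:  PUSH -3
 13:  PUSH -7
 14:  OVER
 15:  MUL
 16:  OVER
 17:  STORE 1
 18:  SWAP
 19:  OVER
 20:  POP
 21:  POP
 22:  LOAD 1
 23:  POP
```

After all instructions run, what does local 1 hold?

-3

PUSH 21 : [21]
STORE 1 : []
PUSH 3  : [3]
PUSH -8 : [3, -8]
DIV     : [0]
PUSH 1  : [0, 1]
LOAD 1  : [0, 1, 21]
MUL     : [0, 21]
ADD     : [21]
LOAD 1  : [21, 21]
POP     : [21]
PUSH -3 : [21, -3]
PUSH -7 : [21, -3, -7]
OVER    : [21, -3, -7, -3]
MUL     : [21, -3, 21]
OVER    : [21, -3, 21, -3]
STORE 1 : [21, -3, 21]
SWAP    : [21, 21, -3]
OVER    : [21, 21, -3, 21]
POP     : [21, 21, -3]
POP     : [21, 21]
LOAD 1  : [21, 21, -3]
POP     : [21, 21]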